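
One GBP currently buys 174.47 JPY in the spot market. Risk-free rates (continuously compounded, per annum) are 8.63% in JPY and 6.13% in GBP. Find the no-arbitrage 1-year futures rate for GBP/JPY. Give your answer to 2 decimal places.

F = S·e^((r_JPY − r_GBP)T) = 174.47 · e^((0.0863 − 0.0613) × 12/12)
= 174.47 · e^0.025000 = 174.47 × 1.025315
F = 178.89 JPY per GBP

178.89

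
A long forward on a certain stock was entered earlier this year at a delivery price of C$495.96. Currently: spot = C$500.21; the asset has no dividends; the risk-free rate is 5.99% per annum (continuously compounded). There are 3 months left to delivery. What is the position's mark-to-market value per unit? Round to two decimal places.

Current fair forward for the remaining 3 months: F = S·e^(r·T), r = 0.0599
F = 500.21 · e^(0.0599 × 3/12) = 500.21 × 1.015088 = 507.7572
Value of long forward = (F − K)·e^(−rT) = (507.7572 − 495.96) · e^(−0.0599·3/12)
= 11.7972 × 0.985137 = 11.62

C$11.62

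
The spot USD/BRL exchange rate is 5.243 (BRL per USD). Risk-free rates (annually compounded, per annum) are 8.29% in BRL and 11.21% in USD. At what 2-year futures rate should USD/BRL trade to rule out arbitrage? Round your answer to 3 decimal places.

By covered interest parity, F = S · (1+r_BRL)^T / (1+r_USD)^T
= 5.243 × 1.172672 / 1.236766 = 5.243 × 0.948176
F = 4.971 BRL per USD

4.971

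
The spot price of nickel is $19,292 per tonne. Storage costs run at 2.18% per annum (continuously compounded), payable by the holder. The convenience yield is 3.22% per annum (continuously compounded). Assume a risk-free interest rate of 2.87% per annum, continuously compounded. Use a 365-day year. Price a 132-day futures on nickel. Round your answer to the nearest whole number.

$19,420 per tonne

Net carry = r + u − y = 0.0287 + 0.0218 − 0.0322 = 0.0183
F = S·e^((r+u−y)T) = 19292 · e^(0.0183 × 132/365) = 19292 · e^0.006618
= 19292 × 1.006640 = $19,420 per tonne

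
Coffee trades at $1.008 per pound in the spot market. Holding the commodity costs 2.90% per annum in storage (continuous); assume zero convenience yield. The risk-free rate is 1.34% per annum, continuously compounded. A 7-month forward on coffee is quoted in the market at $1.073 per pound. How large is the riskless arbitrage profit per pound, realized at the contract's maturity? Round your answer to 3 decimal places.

$0.040 per pound

Fair forward: F* = S·e^(carry·T), with carry = (r + u) = 0.0134 + 0.0290 = 0.0424
F* = 1.008 · e^(0.0424 × 7/12) = 1.008 · e^0.024733 = 1.008 × 1.025041 = $1.0332
Market $1.073 > fair $1.0332: forward overpriced → cash-and-carry (buy spot, short the forward).
At maturity, profit = |F_mkt − F*| = |1.073 − 1.0332| = $0.040 per pound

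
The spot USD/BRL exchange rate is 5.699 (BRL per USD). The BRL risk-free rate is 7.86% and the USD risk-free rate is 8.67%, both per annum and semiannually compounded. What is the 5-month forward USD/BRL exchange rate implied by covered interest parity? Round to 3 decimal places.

5.681

By covered interest parity, F = S · (1+r_BRL/2)^(2T) / (1+r_USD/2)^(2T)
= 5.699 × 1.032644 / 1.035997 = 5.699 × 0.996764
F = 5.681 BRL per USD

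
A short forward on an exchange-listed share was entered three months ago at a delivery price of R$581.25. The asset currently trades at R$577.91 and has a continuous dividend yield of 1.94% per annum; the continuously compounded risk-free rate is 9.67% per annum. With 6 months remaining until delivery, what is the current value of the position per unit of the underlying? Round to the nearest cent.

-R$18.52

Current fair forward for the remaining 6 months: F = S·e^((r − q)·T), (r − q) = 0.0967 − 0.0194 = 0.0773
F = 577.91 · e^(0.0773 × 6/12) = 577.91 × 1.039407 = 600.6837
Value of long forward = (F − K)·e^(−rT) = (600.6837 − 581.25) · e^(−0.0967·6/12)
= 19.4337 × 0.952800 = 18.52
Short position value = −(long value) = -R$18.52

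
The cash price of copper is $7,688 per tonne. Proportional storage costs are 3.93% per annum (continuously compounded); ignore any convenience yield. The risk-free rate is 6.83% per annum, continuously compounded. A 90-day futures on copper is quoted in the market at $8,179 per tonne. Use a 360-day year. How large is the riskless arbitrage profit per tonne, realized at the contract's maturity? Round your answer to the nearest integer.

Fair futures: F* = S·e^(carry·T), with carry = (r + u) = 0.0683 + 0.0393 = 0.1076
F* = 7688 · e^(0.1076 × 90/360) = 7688 · e^0.026900 = 7688 × 1.027265 = $7897.6133
Market $8179 > fair $7897.6133: forward overpriced → cash-and-carry (buy spot, short the forward).
At maturity, profit = |F_mkt − F*| = |8179 − 7897.6133| = $281 per tonne

$281 per tonne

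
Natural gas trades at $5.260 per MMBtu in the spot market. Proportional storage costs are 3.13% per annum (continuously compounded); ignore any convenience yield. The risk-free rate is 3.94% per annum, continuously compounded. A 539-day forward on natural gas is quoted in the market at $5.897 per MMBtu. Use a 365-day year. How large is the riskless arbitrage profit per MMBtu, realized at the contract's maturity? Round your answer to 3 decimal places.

Fair forward: F* = S·e^(carry·T), with carry = (r + u) = 0.0394 + 0.0313 = 0.0707
F* = 5.260 · e^(0.0707 × 539/365) = 5.260 · e^0.104404 = 5.260 × 1.110049 = $5.8389
Market $5.897 > fair $5.8389: forward overpriced → cash-and-carry (buy spot, short the forward).
At maturity, profit = |F_mkt − F*| = |5.897 − 5.8389| = $0.058 per MMBtu

$0.058 per MMBtu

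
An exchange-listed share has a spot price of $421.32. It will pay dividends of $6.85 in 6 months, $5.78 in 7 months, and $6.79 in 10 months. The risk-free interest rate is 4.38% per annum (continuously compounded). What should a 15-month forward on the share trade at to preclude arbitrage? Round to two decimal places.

$425.09

PV(dividends) I = 6.85·e^(−0.0438·6/12) + 5.78·e^(−0.0438·7/12) + 6.79·e^(−0.0438·10/12)
I = 6.7016 + 5.6342 + 6.5466 = 18.8824
F = (S − I)·e^(rT) = (421.32 − 18.8824) · e^(0.0438·15/12)
= 402.4376 · e^0.054750 = 402.4376 × 1.056277 = $425.09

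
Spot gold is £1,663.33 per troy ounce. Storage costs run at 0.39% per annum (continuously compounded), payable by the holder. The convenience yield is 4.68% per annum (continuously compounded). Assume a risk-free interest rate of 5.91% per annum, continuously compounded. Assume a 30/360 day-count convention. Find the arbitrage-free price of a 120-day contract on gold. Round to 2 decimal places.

£1,672.34 per troy ounce

Net carry = r + u − y = 0.0591 + 0.0039 − 0.0468 = 0.0162
F = S·e^((r+u−y)T) = 1663.33 · e^(0.0162 × 120/360) = 1663.33 · e^0.00540000
= 1663.33 × 1.00541461 = £1,672.34 per troy ounce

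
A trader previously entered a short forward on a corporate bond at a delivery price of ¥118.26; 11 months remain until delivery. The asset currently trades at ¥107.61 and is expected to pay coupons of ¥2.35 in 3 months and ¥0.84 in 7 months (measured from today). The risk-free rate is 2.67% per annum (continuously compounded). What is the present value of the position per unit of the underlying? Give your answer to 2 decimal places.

PV(remaining coupons) I = 2.35·e^(−0.0267·3/12) + 0.84·e^(−0.0267·7/12) = 3.1614
Current forward F = (S − I)·e^(rT) = (107.61 − 3.1614)·e^(0.0267·11/12) = 104.4486 × 1.024777 = 107.0365
Value (long) = (F − K)·e^(−rT) = (107.0365 − 118.26) × 0.975822 = -10.9521
Short position value = −(long value) = ¥10.95

¥10.95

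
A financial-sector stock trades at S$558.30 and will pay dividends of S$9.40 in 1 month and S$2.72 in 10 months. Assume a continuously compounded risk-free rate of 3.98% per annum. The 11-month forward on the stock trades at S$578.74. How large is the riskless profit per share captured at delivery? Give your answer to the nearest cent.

PV(dividends) I = 9.40·e^(−0.0398·1/12) + 2.72·e^(−0.0398·10/12) = 12.0001
Fair forward F* = (S − I)·e^(rT) = (558.30 − 12.0001)·e^0.036483 = 546.2999 × 1.037157 = 566.5988
Market S$578.74 > fair 566.5988: forward overpriced → cash-and-carry (borrow at r, buy the stock and collect the dividends, short the forward).
Profit at T = |F_mkt − F*| = |578.74 − 566.5988| = S$12.14 per share

S$12.14 per share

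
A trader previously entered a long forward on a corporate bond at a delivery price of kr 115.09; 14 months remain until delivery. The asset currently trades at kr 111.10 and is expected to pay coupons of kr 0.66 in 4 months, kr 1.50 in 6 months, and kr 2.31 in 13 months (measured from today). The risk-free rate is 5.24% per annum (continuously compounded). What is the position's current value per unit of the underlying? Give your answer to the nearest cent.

-kr 1.46

PV(remaining coupons) I = 0.66·e^(−0.0524·4/12) + 1.50·e^(−0.0524·6/12) + 2.31·e^(−0.0524·13/12) = 4.2923
Current forward F = (S − I)·e^(rT) = (111.10 − 4.2923)·e^(0.0524·14/12) = 106.8077 × 1.063041 = 113.5410
Value (long) = (F − K)·e^(−rT) = (113.5410 − 115.09) × 0.940698 = -1.4571
Value = -kr 1.46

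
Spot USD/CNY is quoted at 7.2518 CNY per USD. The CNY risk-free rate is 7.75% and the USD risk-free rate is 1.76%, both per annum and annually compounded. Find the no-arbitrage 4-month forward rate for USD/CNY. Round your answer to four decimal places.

7.3914

By covered interest parity, F = S · (1+r_CNY)^T / (1+r_USD)^T
= 7.2518 × 1.025193 / 1.005833 = 7.2518 × 1.019248
F = 7.3914 CNY per USD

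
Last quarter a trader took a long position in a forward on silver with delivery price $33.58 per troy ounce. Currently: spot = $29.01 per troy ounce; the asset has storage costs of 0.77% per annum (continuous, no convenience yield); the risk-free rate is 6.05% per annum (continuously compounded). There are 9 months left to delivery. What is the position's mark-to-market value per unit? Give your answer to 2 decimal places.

-$2.91 per troy ounce

Current fair forward for the remaining 9 months: F = S·e^((r + u)·T), (r + u) = 0.0605 + 0.0077 = 0.0682
F = 29.01 · e^(0.0682 × 9/12) = 29.01 × 1.052481 = 30.5325
Value of long forward = (F − K)·e^(−rT) = (30.5325 − 33.58) · e^(−0.0605·9/12)
= -3.0475 × 0.955639 = -2.91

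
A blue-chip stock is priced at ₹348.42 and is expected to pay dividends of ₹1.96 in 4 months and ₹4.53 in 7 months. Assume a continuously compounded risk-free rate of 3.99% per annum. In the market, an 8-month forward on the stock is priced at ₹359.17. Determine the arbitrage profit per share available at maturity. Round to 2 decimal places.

PV(dividends) I = 1.96·e^(−0.0399·4/12) + 4.53·e^(−0.0399·7/12) = 6.3599
Fair forward F* = (S − I)·e^(rT) = (348.42 − 6.3599)·e^0.026600 = 342.0601 × 1.026957 = 351.2810
Market ₹359.17 > fair 351.2810: forward overpriced → cash-and-carry (borrow at r, buy the stock and collect the dividends, short the forward).
Profit at T = |F_mkt − F*| = |359.17 − 351.2810| = ₹7.89 per share

₹7.89 per share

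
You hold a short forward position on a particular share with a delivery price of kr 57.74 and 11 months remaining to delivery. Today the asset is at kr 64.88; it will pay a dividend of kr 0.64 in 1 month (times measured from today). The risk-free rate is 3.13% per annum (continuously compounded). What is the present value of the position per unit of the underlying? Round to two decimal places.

-kr 8.13

PV(remaining dividends) I = 0.64·e^(−0.0313·1/12) = 0.6383
Current forward F = (S − I)·e^(rT) = (64.88 − 0.6383)·e^(0.0313·11/12) = 64.2417 × 1.029107 = 66.1116
Value (long) = (F − K)·e^(−rT) = (66.1116 − 57.74) × 0.971716 = 8.1348
Short position value = −(long value) = -kr 8.13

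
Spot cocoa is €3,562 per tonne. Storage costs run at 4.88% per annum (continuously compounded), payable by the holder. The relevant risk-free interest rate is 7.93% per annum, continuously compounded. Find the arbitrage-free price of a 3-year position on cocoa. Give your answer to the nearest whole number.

€5,231 per tonne

Net carry = r + u − y = 0.0793 + 0.0488 − 0.0000 = 0.1281
F = S·e^((r+u−y)T) = 3562 · e^(0.1281 × 3) = 3562 · e^0.384300
= 3562 × 1.468586 = €5,231 per tonne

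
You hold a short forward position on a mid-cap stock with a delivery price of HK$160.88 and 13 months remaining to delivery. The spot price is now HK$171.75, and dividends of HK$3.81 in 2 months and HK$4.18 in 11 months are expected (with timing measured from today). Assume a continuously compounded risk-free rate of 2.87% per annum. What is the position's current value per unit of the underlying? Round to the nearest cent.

PV(remaining dividends) I = 3.81·e^(−0.0287·2/12) + 4.18·e^(−0.0287·11/12) = 7.8633
Current forward F = (S − I)·e^(rT) = (171.75 − 7.8633)·e^(0.0287·13/12) = 163.8867 × 1.031580 = 169.0622
Value (long) = (F − K)·e^(−rT) = (169.0622 − 160.88) × 0.969387 = 7.9317
Short position value = −(long value) = -HK$7.93

-HK$7.93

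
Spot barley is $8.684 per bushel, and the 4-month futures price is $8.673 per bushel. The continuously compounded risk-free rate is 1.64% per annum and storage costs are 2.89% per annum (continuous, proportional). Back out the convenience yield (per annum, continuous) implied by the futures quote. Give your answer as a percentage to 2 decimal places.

F = S·e^((r+u−y)T) ⇒ (r+u−y) = ln(F/S)/T
ln(8.673/8.684) = -0.001268; /T ⇒ -0.003804
y = r + u − ln(F/S)/T = 0.0164 + 0.0289 + 0.003804 = 0.049104
y = 4.91%

4.91%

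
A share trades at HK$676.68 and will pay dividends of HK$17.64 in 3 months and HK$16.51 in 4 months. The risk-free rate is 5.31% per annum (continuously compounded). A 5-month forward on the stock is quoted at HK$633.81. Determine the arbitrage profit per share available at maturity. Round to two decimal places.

HK$23.63 per share

PV(dividends) I = 17.64·e^(−0.0531·3/12) + 16.51·e^(−0.0531·4/12) = 33.6277
Fair forward F* = (S − I)·e^(rT) = (676.68 − 33.6277)·e^0.022125 = 643.0523 × 1.022372 = 657.4387
Market HK$633.81 < fair 657.4387: forward underpriced → reverse cash-and-carry (short the stock, invest proceeds at r, pay the dividends, go long the forward).
Profit at T = |F_mkt − F*| = |633.81 − 657.4387| = HK$23.63 per share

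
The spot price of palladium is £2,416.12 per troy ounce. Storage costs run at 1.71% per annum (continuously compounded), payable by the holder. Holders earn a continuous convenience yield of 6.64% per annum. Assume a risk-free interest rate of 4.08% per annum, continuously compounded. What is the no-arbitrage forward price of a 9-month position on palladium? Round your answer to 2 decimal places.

£2,400.77 per troy ounce

Net carry = r + u − y = 0.0408 + 0.0171 − 0.0664 = -0.0085
F = S·e^((r+u−y)T) = 2416.12 · e^(-0.0085 × 9/12) = 2416.12 · e^-0.00637500
= 2416.12 × 0.99364528 = £2,400.77 per troy ounce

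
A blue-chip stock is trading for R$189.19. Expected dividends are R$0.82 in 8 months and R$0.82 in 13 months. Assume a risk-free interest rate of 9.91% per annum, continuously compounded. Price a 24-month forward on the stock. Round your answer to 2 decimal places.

PV(dividends) I = 0.82·e^(−0.0991·8/12) + 0.82·e^(−0.0991·13/12)
I = 0.7676 + 0.7365 = 1.5041
F = (S − I)·e^(rT) = (189.19 − 1.5041) · e^(0.0991·24/12)
= 187.6859 · e^0.198200 = 187.6859 × 1.219206 = R$228.83

R$228.83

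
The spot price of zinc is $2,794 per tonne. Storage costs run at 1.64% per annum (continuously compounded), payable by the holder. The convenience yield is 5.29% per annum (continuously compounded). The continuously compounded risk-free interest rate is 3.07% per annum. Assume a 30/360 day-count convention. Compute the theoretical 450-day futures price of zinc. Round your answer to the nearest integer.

$2,774 per tonne

Net carry = r + u − y = 0.0307 + 0.0164 − 0.0529 = -0.0058
F = S·e^((r+u−y)T) = 2794 · e^(-0.0058 × 450/360) = 2794 · e^-0.007250
= 2794 × 0.992776 = $2,774 per tonne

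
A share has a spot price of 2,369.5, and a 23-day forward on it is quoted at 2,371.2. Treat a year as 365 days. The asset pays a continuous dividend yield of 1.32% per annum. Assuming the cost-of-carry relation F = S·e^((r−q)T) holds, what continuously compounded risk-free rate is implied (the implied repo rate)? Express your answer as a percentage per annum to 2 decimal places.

2.46%

From F = S·e^((r−q)T): (r − q) = ln(F/S)/T
ln(2371.2/2369.5) = ln(1.000717) = 0.000717
(r − q) = 0.000717 / (23/365) = 0.011378
r = ln(F/S)/T + q = 0.011378 + 0.0132 = 0.024578
r = 2.46%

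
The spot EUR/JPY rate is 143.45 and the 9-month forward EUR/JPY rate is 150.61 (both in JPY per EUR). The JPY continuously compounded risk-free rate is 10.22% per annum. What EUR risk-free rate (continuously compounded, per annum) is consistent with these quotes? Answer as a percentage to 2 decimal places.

3.73%

F = S·e^((r_JPY − r_EUR)T) ⇒ r_EUR = r_JPY − ln(F/S)/T
ln(150.61/143.45) = 0.048707; /(9/12) = 0.064943
r_EUR = 0.1022 − 0.064943 = 0.037257
r_EUR = 3.73%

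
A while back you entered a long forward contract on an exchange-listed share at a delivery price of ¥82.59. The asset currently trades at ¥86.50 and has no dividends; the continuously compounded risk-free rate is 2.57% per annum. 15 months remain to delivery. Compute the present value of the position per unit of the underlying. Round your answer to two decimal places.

Current fair forward for the remaining 15 months: F = S·e^(r·T), r = 0.0257
F = 86.50 · e^(0.0257 × 15/12) = 86.50 × 1.032647 = 89.3240
Value of long forward = (F − K)·e^(−rT) = (89.3240 − 82.59) · e^(−0.0257·15/12)
= 6.7340 × 0.968386 = 6.52

¥6.52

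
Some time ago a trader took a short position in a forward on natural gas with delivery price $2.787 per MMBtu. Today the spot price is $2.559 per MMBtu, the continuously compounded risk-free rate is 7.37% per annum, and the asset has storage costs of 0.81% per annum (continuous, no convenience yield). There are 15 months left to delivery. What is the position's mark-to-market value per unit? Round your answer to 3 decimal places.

Current fair forward for the remaining 15 months: F = S·e^((r + u)·T), (r + u) = 0.0737 + 0.0081 = 0.0818
F = 2.559 · e^(0.0818 × 15/12) = 2.559 × 1.107660 = 2.8345
Value of long forward = (F − K)·e^(−rT) = (2.8345 − 2.787) · e^(−0.0737·15/12)
= 0.0475 × 0.911991 = 0.043
Short position value = −(long value) = -$0.043

-$0.043 per MMBtu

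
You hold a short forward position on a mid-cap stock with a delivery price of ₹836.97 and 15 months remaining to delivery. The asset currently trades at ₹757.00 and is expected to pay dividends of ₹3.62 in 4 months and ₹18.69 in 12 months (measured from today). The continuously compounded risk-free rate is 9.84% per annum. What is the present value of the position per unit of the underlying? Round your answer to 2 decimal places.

₹3.54

PV(remaining dividends) I = 3.62·e^(−0.0984·4/12) + 18.69·e^(−0.0984·12/12) = 20.4417
Current forward F = (S − I)·e^(rT) = (757.00 − 20.4417)·e^(0.0984·15/12) = 736.5583 × 1.130884 = 832.9620
Value (long) = (F − K)·e^(−rT) = (832.9620 − 836.97) × 0.884264 = -3.5441
Short position value = −(long value) = ₹3.54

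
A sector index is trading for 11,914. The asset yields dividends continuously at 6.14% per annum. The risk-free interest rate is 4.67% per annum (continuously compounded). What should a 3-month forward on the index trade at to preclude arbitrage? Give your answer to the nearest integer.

11,870

F = S·e^((r − q)T) = 11914 · e^((0.0467 − 0.0614) × 3/12)
= 11914 · e^-0.003675 = 11914 × 0.996332
F = 11,870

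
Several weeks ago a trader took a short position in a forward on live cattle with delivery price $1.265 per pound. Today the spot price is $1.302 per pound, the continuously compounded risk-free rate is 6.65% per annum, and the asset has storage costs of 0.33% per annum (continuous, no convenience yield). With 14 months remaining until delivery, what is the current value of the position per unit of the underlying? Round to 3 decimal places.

-$0.136 per pound

Current fair forward for the remaining 14 months: F = S·e^((r + u)·T), (r + u) = 0.0665 + 0.0033 = 0.0698
F = 1.302 · e^(0.0698 × 14/12) = 1.302 × 1.084841 = 1.4125
Value of long forward = (F − K)·e^(−rT) = (1.4125 − 1.265) · e^(−0.0665·14/12)
= 0.1475 × 0.925350 = 0.136
Short position value = −(long value) = -$0.136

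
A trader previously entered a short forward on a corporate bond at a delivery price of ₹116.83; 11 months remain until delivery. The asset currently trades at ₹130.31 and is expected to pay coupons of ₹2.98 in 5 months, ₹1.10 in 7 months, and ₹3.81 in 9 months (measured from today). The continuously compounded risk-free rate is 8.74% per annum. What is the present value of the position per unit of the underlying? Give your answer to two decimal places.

PV(remaining coupons) I = 2.98·e^(−0.0874·5/12) + 1.10·e^(−0.0874·7/12) + 3.81·e^(−0.0874·9/12) = 7.4870
Current forward F = (S − I)·e^(rT) = (130.31 − 7.4870)·e^(0.0874·11/12) = 122.8230 × 1.083413 = 133.0680
Value (long) = (F − K)·e^(−rT) = (133.0680 − 116.83) × 0.923009 = 14.9878
Short position value = −(long value) = -₹14.99

-₹14.99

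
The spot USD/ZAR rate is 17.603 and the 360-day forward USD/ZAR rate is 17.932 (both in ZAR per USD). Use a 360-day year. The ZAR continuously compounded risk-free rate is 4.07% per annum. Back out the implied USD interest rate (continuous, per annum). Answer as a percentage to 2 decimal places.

2.22%

F = S·e^((r_ZAR − r_USD)T) ⇒ r_USD = r_ZAR − ln(F/S)/T
ln(17.932/17.603) = 0.018517; /(360/360) = 0.018517
r_USD = 0.0407 − 0.018517 = 0.022183
r_USD = 2.22%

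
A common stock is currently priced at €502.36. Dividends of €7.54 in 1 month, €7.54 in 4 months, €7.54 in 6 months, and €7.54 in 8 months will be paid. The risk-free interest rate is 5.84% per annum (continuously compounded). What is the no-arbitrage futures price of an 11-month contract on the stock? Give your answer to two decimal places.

PV(dividends) I = 7.54·e^(−0.0584·1/12) + 7.54·e^(−0.0584·4/12) + 7.54·e^(−0.0584·6/12) + 7.54·e^(−0.0584·8/12)
I = 7.5034 + 7.3946 + 7.3230 + 7.2521 = 29.4731
F = (S − I)·e^(rT) = (502.36 − 29.4731) · e^(0.0584·11/12)
= 472.8869 · e^0.053533 = 472.8869 × 1.054992 = €498.89

€498.89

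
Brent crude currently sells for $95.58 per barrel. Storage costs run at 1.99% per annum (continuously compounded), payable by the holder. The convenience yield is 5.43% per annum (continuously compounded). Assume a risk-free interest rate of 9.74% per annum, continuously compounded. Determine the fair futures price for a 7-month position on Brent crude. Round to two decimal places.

$99.16 per barrel

Net carry = r + u − y = 0.0974 + 0.0199 − 0.0543 = 0.0630
F = S·e^((r+u−y)T) = 95.58 · e^(0.0630 × 7/12) = 95.58 · e^0.036750
= 95.58 × 1.037434 = $99.16 per barrel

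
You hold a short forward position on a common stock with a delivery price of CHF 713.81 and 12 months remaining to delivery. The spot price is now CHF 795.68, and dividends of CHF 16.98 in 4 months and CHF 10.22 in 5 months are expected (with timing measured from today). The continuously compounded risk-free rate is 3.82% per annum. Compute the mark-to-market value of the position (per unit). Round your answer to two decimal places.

-CHF 81.80

PV(remaining dividends) I = 16.98·e^(−0.0382·4/12) + 10.22·e^(−0.0382·5/12) = 26.8238
Current forward F = (S − I)·e^(rT) = (795.68 − 26.8238)·e^(0.0382·12/12) = 768.8562 × 1.038939 = 798.7947
Value (long) = (F − K)·e^(−rT) = (798.7947 − 713.81) × 0.962520 = 81.7995
Short position value = −(long value) = -CHF 81.80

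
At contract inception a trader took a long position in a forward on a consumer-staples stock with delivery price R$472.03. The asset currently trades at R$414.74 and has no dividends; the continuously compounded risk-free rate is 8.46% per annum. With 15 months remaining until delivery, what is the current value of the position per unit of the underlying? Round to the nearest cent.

-R$9.92

Current fair forward for the remaining 15 months: F = S·e^(r·T), r = 0.0846
F = 414.74 · e^(0.0846 × 15/12) = 414.74 × 1.111544 = 461.0018
Value of long forward = (F − K)·e^(−rT) = (461.0018 − 472.03) · e^(−0.0846·15/12)
= -11.0282 × 0.899650 = -9.92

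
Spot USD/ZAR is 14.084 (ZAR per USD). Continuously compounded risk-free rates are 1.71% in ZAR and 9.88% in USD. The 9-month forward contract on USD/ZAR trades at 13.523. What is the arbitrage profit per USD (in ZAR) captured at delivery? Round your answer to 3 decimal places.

0.276 per USD (in ZAR)

Fair forward: F* = S·e^(carry·T), with carry = (r_ZAR − r_USD) = 0.0171 − 0.0988 = -0.0817
F* = 14.084 · e^(-0.0817 × 9/12) = 14.084 · e^-0.061275 = 14.084 × 0.940565 = 13.2469
Market 13.523 > fair 13.2469: forward overpriced → cash-and-carry (buy spot, short the forward).
At maturity, profit = |F_mkt − F*| = |13.523 − 13.2469| = 0.276 per USD (in ZAR)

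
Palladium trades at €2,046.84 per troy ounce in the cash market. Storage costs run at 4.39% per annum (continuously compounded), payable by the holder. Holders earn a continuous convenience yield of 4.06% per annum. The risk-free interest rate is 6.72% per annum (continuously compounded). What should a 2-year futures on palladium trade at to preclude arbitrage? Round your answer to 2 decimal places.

€2,356.78 per troy ounce

Net carry = r + u − y = 0.0672 + 0.0439 − 0.0406 = 0.0705
F = S·e^((r+u−y)T) = 2046.84 · e^(0.0705 × 2) = 2046.84 · e^0.14100000
= 2046.84 × 1.15142465 = €2,356.78 per troy ounce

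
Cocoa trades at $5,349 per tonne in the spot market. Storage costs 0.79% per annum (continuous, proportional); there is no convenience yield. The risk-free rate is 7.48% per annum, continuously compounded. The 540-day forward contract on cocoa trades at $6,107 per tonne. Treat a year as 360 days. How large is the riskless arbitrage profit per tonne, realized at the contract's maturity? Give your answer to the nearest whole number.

$52 per tonne

Fair forward: F* = S·e^(carry·T), with carry = (r + u) = 0.0748 + 0.0079 = 0.0827
F* = 5349 · e^(0.0827 × 540/360) = 5349 · e^0.124050 = 5349 × 1.132072 = $6055.4531
Market $6107 > fair $6055.4531: forward overpriced → cash-and-carry (buy spot, short the forward).
At maturity, profit = |F_mkt − F*| = |6107 − 6055.4531| = $52 per tonne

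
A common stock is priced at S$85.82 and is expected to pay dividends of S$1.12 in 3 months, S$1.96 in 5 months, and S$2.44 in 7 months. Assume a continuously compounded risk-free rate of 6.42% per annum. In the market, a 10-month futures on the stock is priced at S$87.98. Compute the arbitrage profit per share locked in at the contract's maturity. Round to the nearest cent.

S$3.10 per share

PV(dividends) I = 1.12·e^(−0.0642·3/12) + 1.96·e^(−0.0642·5/12) + 2.44·e^(−0.0642·7/12) = 5.3607
Fair futures F* = (S − I)·e^(rT) = (85.82 − 5.3607)·e^0.053500 = 80.4593 × 1.054957 = 84.8811
Market S$87.98 > fair 84.8811: forward overpriced → cash-and-carry (borrow at r, buy the stock and collect the dividends, short the forward).
Profit at T = |F_mkt − F*| = |87.98 − 84.8811| = S$3.10 per share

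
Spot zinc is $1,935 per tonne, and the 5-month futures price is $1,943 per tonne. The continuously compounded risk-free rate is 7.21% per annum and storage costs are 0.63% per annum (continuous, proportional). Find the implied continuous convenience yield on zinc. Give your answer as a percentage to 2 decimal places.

F = S·e^((r+u−y)T) ⇒ (r+u−y) = ln(F/S)/T
ln(1943/1935) = 0.004126; /T ⇒ 0.009902
y = r + u − ln(F/S)/T = 0.0721 + 0.0063 − 0.009902 = 0.068498
y = 6.85%

6.85%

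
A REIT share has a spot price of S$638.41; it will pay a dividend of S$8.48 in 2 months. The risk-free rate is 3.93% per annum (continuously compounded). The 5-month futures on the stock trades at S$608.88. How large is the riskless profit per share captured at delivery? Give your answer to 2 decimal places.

S$31.51 per share

PV(dividends) I = 8.48·e^(−0.0393·2/12) = 8.4246
Fair futures F* = (S − I)·e^(rT) = (638.41 − 8.4246)·e^0.016375 = 629.9854 × 1.016510 = 640.3865
Market S$608.88 < fair 640.3865: forward underpriced → reverse cash-and-carry (short the stock, invest proceeds at r, pay the dividends, go long the forward).
Profit at T = |F_mkt − F*| = |608.88 − 640.3865| = S$31.51 per share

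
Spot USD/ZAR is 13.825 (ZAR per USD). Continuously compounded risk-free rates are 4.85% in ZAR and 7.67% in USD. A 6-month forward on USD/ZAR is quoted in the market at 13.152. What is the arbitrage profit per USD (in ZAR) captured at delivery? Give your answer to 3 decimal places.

Fair forward: F* = S·e^(carry·T), with carry = (r_ZAR − r_USD) = 0.0485 − 0.0767 = -0.0282
F* = 13.825 · e^(-0.0282 × 6/12) = 13.825 · e^-0.014100 = 13.825 × 0.985999 = 13.6314
Market 13.152 < fair 13.6314: forward underpriced → reverse cash-and-carry (short spot, go long the forward).
At maturity, profit = |F_mkt − F*| = |13.152 − 13.6314| = 0.479 per USD (in ZAR)

0.479 per USD (in ZAR)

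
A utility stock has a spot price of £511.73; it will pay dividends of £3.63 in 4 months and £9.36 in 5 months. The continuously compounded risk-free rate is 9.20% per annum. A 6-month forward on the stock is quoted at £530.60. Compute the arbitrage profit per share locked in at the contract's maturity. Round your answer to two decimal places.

£7.90 per share

PV(dividends) I = 3.63·e^(−0.0920·4/12) + 9.36·e^(−0.0920·5/12) = 12.5284
Fair forward F* = (S − I)·e^(rT) = (511.73 − 12.5284)·e^0.046000 = 499.2016 × 1.047074 = 522.7010
Market £530.60 > fair 522.7010: forward overpriced → cash-and-carry (borrow at r, buy the stock and collect the dividends, short the forward).
Profit at T = |F_mkt − F*| = |530.60 − 522.7010| = £7.90 per share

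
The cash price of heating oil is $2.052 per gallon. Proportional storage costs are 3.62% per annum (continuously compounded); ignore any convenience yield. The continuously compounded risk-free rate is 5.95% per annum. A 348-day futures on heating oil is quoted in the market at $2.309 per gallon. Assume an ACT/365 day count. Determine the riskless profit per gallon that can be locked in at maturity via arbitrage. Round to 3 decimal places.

$0.061 per gallon

Fair futures: F* = S·e^(carry·T), with carry = (r + u) = 0.0595 + 0.0362 = 0.0957
F* = 2.052 · e^(0.0957 × 348/365) = 2.052 · e^0.091243 = 2.052 × 1.095535 = $2.2480
Market $2.309 > fair $2.2480: forward overpriced → cash-and-carry (buy spot, short the forward).
At maturity, profit = |F_mkt − F*| = |2.309 − 2.2480| = $0.061 per gallon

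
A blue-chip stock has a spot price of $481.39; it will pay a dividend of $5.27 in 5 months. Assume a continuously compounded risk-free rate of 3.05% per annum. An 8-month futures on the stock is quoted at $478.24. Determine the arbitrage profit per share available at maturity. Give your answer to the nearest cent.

PV(dividends) I = 5.27·e^(−0.0305·5/12) = 5.2035
Fair futures F* = (S − I)·e^(rT) = (481.39 − 5.2035)·e^0.020333 = 476.1865 × 1.020541 = 485.9678
Market $478.24 < fair 485.9678: forward underpriced → reverse cash-and-carry (short the stock, invest proceeds at r, pay the dividends, go long the forward).
Profit at T = |F_mkt − F*| = |478.24 − 485.9678| = $7.73 per share

$7.73 per share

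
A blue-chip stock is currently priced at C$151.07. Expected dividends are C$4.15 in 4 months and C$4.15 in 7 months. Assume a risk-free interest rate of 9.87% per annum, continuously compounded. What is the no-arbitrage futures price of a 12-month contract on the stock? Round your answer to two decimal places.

PV(dividends) I = 4.15·e^(−0.0987·4/12) + 4.15·e^(−0.0987·7/12)
I = 4.0157 + 3.9178 = 7.9335
F = (S − I)·e^(rT) = (151.07 − 7.9335) · e^(0.0987·12/12)
= 143.1365 · e^0.098700 = 143.1365 × 1.103735 = C$157.98

C$157.98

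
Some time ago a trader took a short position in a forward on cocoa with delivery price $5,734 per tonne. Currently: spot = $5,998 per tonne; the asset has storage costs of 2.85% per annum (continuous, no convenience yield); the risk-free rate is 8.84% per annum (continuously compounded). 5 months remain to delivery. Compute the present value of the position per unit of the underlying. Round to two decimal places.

Current fair forward for the remaining 5 months: F = S·e^((r + u)·T), (r + u) = 0.0884 + 0.0285 = 0.1169
F = 5998 · e^(0.1169 × 5/12) = 5998 × 1.04991408 = 6297.3847
Value of long forward = (F − K)·e^(−rT) = (6297.3847 − 5734) · e^(−0.0884·5/12)
= 563.3847 × 0.96383676 = 543.01
Short position value = −(long value) = -$543.01

-$543.01 per tonne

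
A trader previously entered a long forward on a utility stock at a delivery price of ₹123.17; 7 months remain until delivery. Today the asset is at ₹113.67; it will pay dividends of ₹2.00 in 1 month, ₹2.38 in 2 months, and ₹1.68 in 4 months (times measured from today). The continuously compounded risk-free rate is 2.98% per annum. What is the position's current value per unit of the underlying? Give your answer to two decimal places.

PV(remaining dividends) I = 2.00·e^(−0.0298·1/12) + 2.38·e^(−0.0298·2/12) + 1.68·e^(−0.0298·4/12) = 6.0266
Current forward F = (S − I)·e^(rT) = (113.67 − 6.0266)·e^(0.0298·7/12) = 107.6434 × 1.017535 = 109.5309
Value (long) = (F − K)·e^(−rT) = (109.5309 − 123.17) × 0.982767 = -13.4041
Value = -₹13.40

-₹13.40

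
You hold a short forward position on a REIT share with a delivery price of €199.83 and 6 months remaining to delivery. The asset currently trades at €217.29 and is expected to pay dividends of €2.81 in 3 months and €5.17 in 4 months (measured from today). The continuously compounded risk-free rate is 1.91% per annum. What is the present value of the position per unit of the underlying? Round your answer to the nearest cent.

-€11.43

PV(remaining dividends) I = 2.81·e^(−0.0191·3/12) + 5.17·e^(−0.0191·4/12) = 7.9338
Current forward F = (S − I)·e^(rT) = (217.29 − 7.9338)·e^(0.0191·6/12) = 209.3562 × 1.009596 = 211.3652
Value (long) = (F − K)·e^(−rT) = (211.3652 − 199.83) × 0.990495 = 11.4256
Short position value = −(long value) = -€11.43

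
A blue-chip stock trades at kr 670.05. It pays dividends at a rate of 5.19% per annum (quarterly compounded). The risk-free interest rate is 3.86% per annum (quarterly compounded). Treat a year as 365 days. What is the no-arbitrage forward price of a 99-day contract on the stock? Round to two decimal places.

kr 667.66

F = S · (1+r/4)^(4T) / (1+q/4)^(4T)
= 670.05 × 1.010474 / 1.014085 = 670.05 × 0.996439
F = kr 667.66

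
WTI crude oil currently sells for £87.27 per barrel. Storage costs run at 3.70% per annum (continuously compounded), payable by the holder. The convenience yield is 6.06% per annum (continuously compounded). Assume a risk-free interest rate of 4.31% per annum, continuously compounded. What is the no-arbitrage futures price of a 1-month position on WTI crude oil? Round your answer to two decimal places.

£87.41 per barrel

Net carry = r + u − y = 0.0431 + 0.0370 − 0.0606 = 0.0195
F = S·e^((r+u−y)T) = 87.27 · e^(0.0195 × 1/12) = 87.27 · e^0.001625
= 87.27 × 1.001626 = £87.41 per barrel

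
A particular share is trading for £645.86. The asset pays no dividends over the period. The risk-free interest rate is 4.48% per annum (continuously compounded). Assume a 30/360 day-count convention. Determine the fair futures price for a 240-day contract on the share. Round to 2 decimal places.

F = S·e^(rT) = 645.86 · e^(0.0448 × 240/360)
= 645.86 · e^0.029867 = 645.86 × 1.030317
F = £665.44

£665.44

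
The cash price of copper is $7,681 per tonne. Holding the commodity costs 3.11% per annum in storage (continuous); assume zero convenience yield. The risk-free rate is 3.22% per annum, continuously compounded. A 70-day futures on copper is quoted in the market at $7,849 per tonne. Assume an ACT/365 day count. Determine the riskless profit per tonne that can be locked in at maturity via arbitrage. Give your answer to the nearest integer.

Fair futures: F* = S·e^(carry·T), with carry = (r + u) = 0.0322 + 0.0311 = 0.0633
F* = 7681 · e^(0.0633 × 70/365) = 7681 · e^0.012140 = 7681 × 1.012214 = $7774.8157
Market $7849 > fair $7774.8157: forward overpriced → cash-and-carry (buy spot, short the forward).
At maturity, profit = |F_mkt − F*| = |7849 − 7774.8157| = $74 per tonne

$74 per tonne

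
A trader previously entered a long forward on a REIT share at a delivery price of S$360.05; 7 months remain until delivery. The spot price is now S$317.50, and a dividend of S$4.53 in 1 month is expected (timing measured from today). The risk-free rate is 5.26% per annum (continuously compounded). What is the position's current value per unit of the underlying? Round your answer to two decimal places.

-S$36.18

PV(remaining dividends) I = 4.53·e^(−0.0526·1/12) = 4.5102
Current forward F = (S − I)·e^(rT) = (317.50 − 4.5102)·e^(0.0526·7/12) = 312.9898 × 1.031159 = 322.7422
Value (long) = (F − K)·e^(−rT) = (322.7422 − 360.05) × 0.969783 = -36.1805
Value = -S$36.18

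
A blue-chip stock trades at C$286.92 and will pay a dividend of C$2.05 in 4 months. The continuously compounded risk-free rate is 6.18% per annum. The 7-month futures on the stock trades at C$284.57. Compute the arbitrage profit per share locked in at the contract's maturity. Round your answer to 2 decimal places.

PV(dividends) I = 2.05·e^(−0.0618·4/12) = 2.0082
Fair futures F* = (S − I)·e^(rT) = (286.92 − 2.0082)·e^0.036050 = 284.9118 × 1.036708 = 295.3703
Market C$284.57 < fair 295.3703: forward underpriced → reverse cash-and-carry (short the stock, invest proceeds at r, pay the dividends, go long the forward).
Profit at T = |F_mkt − F*| = |284.57 − 295.3703| = C$10.80 per share

C$10.80 per share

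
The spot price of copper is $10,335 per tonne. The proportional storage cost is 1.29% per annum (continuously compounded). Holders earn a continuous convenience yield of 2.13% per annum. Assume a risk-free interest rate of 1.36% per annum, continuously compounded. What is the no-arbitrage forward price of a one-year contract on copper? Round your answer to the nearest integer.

Net carry = r + u − y = 0.0136 + 0.0129 − 0.0213 = 0.0052
F = S·e^((r+u−y)T) = 10335 · e^(0.0052 × 12/12) = 10335 · e^0.005200
= 10335 × 1.005214 = $10,389 per tonne

$10,389 per tonne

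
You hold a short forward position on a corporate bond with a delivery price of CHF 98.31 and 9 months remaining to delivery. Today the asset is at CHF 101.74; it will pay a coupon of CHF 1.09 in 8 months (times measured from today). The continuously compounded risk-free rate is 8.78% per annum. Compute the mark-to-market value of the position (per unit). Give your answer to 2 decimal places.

-CHF 8.67

PV(remaining coupons) I = 1.09·e^(−0.0878·8/12) = 1.0280
Current forward F = (S − I)·e^(rT) = (101.74 − 1.0280)·e^(0.0878·9/12) = 100.7120 × 1.068066 = 107.5671
Value (long) = (F − K)·e^(−rT) = (107.5671 − 98.31) × 0.936271 = 8.6672
Short position value = −(long value) = -CHF 8.67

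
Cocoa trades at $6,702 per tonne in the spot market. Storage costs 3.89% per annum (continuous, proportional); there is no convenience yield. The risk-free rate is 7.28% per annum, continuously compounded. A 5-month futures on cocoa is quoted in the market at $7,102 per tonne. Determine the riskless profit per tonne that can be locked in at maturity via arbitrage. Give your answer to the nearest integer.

Fair futures: F* = S·e^(carry·T), with carry = (r + u) = 0.0728 + 0.0389 = 0.1117
F* = 6702 · e^(0.1117 × 5/12) = 6702 · e^0.046542 = 6702 × 1.047642 = $7021.2967
Market $7102 > fair $7021.2967: forward overpriced → cash-and-carry (buy spot, short the forward).
At maturity, profit = |F_mkt − F*| = |7102 − 7021.2967| = $81 per tonne

$81 per tonne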